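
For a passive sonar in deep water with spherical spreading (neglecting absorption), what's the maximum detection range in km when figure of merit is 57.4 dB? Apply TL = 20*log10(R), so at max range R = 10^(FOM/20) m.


At max range FOM = TL, so 20*log10(R) = 57.4
R = 10^(57.4/20) = 741.31 m = 0.74 km

0.74 km


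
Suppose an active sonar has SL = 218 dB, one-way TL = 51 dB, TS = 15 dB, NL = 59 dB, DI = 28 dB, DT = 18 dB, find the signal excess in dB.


82 dB


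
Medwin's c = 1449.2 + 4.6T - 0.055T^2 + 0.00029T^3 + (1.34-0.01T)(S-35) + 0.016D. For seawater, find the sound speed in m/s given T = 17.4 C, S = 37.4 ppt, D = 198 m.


1520.08 m/s


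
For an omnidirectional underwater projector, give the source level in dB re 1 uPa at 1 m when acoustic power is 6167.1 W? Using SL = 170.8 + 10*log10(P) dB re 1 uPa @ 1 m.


SL = 170.8 + 10*log10(6167.1) = 170.8 + 37.9 = 208.7

208.7 dB


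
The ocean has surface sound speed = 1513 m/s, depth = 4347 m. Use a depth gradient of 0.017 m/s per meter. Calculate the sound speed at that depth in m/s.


c = 1513 + 0.017 * 4347 = 1586.899

1586.899 m/s


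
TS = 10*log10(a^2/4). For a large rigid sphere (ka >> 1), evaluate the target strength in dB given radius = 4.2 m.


TS = 10*log10(4.2^2 / 4) = 10*log10(4.41) = 6.44

6.44 dB


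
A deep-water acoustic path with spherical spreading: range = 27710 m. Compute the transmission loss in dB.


TL = 20*log10(27710) = 88.85

88.85 dB


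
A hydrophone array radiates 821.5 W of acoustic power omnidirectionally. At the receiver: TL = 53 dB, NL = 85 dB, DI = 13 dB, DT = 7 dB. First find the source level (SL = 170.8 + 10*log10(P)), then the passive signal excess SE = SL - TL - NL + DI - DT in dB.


Step 1: SL = 170.8 + 10*log10(821.5) = 199.95 dB
Step 2: SE = SL - TL - NL + DI - DT = 199.95 - 53 - 85 + 13 - 7 = 67.95

67.95 dB


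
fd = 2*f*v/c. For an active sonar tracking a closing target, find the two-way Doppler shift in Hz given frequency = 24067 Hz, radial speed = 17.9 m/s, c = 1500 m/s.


fd = 2*f*v/c = 2 * 24067 * 17.9 / 1500 = 574.4

574.4 Hz


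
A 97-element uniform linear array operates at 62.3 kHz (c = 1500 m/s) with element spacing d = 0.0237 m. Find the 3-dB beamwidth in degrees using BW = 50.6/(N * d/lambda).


0.53 deg


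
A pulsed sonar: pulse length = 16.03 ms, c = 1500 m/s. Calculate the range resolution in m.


dR = c*tau/2 = 1500 * 16.03e-3 / 2 = 12.0225

12.0225 m


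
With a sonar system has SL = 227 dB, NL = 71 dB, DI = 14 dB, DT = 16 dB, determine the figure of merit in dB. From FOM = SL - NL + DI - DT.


154 dB


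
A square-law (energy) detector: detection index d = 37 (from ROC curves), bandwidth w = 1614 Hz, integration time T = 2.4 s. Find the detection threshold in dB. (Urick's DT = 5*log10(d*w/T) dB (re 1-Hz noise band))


21.98 dB


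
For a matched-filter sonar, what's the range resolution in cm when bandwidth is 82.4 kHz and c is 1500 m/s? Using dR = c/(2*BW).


0.91 cm


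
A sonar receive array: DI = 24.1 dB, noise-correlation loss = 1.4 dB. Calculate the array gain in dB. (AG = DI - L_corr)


AG = DI - L_corr = 24.1 - 1.4 = 22.7

22.7 dB


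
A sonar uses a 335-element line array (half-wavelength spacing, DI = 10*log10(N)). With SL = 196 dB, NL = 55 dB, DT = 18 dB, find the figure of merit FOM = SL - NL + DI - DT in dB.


Step 1: DI = 10*log10(335) = 25.25 dB
Step 2: FOM = SL - NL + DI - DT = 196 - 55 + 25.25 - 18 = 148.25

148.25 dB


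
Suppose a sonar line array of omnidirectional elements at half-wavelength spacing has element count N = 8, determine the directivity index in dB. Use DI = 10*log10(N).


DI = 10*log10(8) = 9.03

9.03 dB


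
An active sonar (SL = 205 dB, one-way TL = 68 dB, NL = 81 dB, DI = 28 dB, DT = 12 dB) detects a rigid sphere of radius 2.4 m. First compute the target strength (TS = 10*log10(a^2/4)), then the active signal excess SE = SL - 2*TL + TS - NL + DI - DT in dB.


Step 1: TS = 10*log10(2.4^2/4) = 1.58 dB
Step 2: SE = SL - 2*TL + TS - NL + DI - DT = 205 - 2*68 + (1.58) - 81 + 28 - 12 = 5.58

5.58 dB


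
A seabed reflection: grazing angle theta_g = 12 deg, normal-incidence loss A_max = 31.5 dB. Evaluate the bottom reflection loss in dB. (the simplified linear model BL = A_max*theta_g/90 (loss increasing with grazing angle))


BL = A_max * theta_g / 90 = 31.5 * 12 / 90 = 4.2

4.2 dB


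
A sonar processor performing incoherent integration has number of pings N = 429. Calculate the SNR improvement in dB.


Gain = 5*log10(429) = 13.16

13.16 dB


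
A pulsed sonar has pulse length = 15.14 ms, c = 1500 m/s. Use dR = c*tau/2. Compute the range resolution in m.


dR = c*tau/2 = 1500 * 15.14e-3 / 2 = 11.355

11.355 m


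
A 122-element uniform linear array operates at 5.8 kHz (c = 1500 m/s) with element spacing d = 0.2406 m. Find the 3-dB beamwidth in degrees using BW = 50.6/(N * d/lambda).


Step 1: lambda = 1500/5800 = 0.25862 m
Step 2: d/lambda = 0.2406/0.25862 = 0.9303
Step 3: BW = 50.6/(N * d/lambda) = 50.6/(122 * 0.9303) = 0.45

0.45 deg


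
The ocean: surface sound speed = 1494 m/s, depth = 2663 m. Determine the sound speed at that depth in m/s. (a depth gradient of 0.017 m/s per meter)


1539.271 m/s


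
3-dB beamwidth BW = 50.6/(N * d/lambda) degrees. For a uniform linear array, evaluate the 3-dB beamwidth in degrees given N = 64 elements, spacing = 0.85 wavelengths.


BW = 50.6 / (64 * 0.85) = 50.6 / 54.4 = 0.93

0.93 deg


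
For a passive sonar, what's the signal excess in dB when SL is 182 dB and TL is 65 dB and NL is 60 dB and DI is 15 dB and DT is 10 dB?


62 dB


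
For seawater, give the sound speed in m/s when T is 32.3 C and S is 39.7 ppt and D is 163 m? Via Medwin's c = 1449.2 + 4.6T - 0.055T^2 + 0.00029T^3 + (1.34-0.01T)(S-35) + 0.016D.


1557.56 m/s


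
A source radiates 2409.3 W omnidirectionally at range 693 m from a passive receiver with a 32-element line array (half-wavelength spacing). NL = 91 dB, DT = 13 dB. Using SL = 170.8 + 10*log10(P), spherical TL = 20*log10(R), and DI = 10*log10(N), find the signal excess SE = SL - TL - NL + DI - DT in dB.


58.86 dB


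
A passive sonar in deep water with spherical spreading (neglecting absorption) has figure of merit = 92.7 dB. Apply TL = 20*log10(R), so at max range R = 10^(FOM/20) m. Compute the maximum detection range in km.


At max range FOM = TL, so 20*log10(R) = 92.7
R = 10^(92.7/20) = 43151.91 m = 43.15 km

43.15 km


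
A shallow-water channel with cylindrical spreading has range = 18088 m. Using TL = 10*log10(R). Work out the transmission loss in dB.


TL = 10*log10(18088) = 42.57

42.57 dB


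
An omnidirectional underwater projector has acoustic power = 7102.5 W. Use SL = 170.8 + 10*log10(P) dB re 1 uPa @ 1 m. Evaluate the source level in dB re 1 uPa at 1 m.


SL = 170.8 + 10*log10(7102.5) = 170.8 + 38.51 = 209.31

209.31 dB


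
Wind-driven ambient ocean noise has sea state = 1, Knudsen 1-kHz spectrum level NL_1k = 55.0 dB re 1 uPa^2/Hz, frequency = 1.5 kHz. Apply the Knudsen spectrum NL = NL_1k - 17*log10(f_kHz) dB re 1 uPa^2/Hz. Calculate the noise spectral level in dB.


NL = NL_1k - 17*log10(f_kHz) = 55.0 - 17*log10(1.5) = 55.0 - (2.99) = 52.01

52.01 dB


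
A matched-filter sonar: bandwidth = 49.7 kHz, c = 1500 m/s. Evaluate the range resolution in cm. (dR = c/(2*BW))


dR = c/(2*BW) = 1500 / (2 * 49.7e3) = 0.0151 m = 1.51 cm

1.51 cm


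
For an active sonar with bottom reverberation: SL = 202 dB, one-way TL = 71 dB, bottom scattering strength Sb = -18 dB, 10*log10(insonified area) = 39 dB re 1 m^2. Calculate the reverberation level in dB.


RL = SL - 2*TL + Sb + 10*log10(A) = 202 - 2*71 + (-18) + 39 = 81

81 dB


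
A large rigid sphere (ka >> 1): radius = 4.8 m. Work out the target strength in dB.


7.6 dB


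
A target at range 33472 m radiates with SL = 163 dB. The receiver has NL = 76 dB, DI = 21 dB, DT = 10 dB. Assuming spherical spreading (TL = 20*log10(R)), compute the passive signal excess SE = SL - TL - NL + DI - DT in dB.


Step 1: TL = 20*log10(33472) = 90.49 dB
Step 2: SE = 163 - 90.49 - 76 + 21 - 10 = 7.51

7.51 dB


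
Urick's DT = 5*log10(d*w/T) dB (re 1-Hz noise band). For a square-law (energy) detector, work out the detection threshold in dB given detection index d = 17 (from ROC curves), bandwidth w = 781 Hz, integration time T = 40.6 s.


12.57 dB


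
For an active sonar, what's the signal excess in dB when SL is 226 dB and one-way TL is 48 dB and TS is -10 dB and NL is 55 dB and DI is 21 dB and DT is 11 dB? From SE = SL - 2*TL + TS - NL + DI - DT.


75 dB


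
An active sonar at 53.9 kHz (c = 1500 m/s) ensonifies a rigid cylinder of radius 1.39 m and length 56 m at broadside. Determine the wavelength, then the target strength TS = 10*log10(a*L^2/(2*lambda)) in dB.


Step 1: lambda = c/f = 1500/53900 = 0.02783 m
Step 2: TS = 10*log10(a*L^2/(2*lambda)) = 10*log10(1.39*56^2/(2*0.02783)) = 48.94

48.94 dB


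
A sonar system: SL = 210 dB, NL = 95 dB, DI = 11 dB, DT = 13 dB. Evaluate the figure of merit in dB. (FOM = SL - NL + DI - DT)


113 dB


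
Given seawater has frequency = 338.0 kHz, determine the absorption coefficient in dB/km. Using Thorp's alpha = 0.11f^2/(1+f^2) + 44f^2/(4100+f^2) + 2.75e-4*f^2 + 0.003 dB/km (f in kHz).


f^2 = 114244.0
alpha = 0.11*114244.0/(1+114244.0) + 44*114244.0/(4100+114244.0) + 2.75e-4*114244.0 + 0.003 = 74.006

74.006 dB/km


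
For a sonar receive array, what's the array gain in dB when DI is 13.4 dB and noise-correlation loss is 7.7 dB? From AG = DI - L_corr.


AG = DI - L_corr = 13.4 - 7.7 = 5.7

5.7 dB


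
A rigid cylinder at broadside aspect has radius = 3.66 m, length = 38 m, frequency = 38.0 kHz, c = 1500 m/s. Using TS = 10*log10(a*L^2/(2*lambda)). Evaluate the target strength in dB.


lambda = 1500/38000 = 0.03947 m
TS = 10*log10(3.66*38^2/(2*0.03947)) = 48.26

48.26 dB


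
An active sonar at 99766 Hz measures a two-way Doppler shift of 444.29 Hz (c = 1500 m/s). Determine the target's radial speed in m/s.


From fd = 2*f*v/c, v = c*fd/(2*f) = 1500 * 444.29 / (2*99766) = 3.34

3.34 m/s


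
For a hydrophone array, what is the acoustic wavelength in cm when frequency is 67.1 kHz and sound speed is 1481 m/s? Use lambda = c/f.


lambda = c/f = 1481 / 67100 = 0.0221 m = 2.21 cm

2.21 cm


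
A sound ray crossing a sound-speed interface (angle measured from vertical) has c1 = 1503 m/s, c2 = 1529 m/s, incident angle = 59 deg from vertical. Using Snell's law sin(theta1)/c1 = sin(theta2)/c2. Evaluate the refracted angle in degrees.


sin(theta2) = (c2/c1)*sin(theta1) = (1529/1503)*sin(59 deg) = 0.872
theta2 = arcsin(0.872) = 60.69

60.69 deg


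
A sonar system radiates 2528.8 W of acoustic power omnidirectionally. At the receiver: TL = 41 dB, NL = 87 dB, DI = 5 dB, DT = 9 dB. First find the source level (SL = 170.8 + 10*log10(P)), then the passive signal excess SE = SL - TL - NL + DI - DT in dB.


Step 1: SL = 170.8 + 10*log10(2528.8) = 204.83 dB
Step 2: SE = SL - TL - NL + DI - DT = 204.83 - 41 - 87 + 5 - 9 = 72.83

72.83 dB


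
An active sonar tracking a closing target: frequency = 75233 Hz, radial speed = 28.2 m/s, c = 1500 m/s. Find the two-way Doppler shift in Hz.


fd = 2*f*v/c = 2 * 75233 * 28.2 / 1500 = 2828.76

2828.76 Hz


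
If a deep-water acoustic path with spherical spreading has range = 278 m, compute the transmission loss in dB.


TL = 20*log10(278) = 48.88

48.88 dB


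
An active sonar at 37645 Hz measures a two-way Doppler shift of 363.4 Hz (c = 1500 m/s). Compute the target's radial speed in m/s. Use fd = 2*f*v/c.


From fd = 2*f*v/c, v = c*fd/(2*f) = 1500 * 363.4 / (2*37645) = 7.24

7.24 m/s


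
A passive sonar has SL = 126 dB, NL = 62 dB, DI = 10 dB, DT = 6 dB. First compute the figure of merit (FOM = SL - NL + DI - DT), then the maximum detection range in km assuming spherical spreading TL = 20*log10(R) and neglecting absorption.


Step 1: FOM = SL - NL + DI - DT = 126 - 62 + 10 - 6 = 68 dB
Step 2: at max range FOM = TL = 20*log10(R), so R = 10^(68/20) = 2511.89 m = 2.51 km

2.51 km


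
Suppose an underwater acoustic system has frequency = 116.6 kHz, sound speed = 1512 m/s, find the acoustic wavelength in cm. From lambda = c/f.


lambda = c/f = 1512 / 116600 = 0.013 m = 1.3 cm

1.3 cm


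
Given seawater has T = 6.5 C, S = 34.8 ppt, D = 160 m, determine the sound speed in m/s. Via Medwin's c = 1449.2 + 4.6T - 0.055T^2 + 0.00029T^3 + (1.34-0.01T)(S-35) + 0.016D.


c = 1449.2 + 4.6*6.5 - 0.055*6.5^2 + 0.00029*6.5^3 + (1.34 - 0.01*6.5)*(34.8 - 35) + 0.016*160 = 1479.16

1479.16 m/s


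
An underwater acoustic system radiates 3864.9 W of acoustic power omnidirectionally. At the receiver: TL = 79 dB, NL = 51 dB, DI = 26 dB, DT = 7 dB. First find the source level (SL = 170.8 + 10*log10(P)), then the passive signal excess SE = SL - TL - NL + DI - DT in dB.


Step 1: SL = 170.8 + 10*log10(3864.9) = 206.67 dB
Step 2: SE = SL - TL - NL + DI - DT = 206.67 - 79 - 51 + 26 - 7 = 95.67

95.67 dB


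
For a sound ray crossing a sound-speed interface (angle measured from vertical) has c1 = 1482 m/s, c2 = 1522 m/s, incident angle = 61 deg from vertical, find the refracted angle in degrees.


sin(theta2) = (c2/c1)*sin(theta1) = (1522/1482)*sin(61 deg) = 0.89823
theta2 = arcsin(0.89823) = 63.93

63.93 deg


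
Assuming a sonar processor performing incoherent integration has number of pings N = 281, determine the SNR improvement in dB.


Gain = 5*log10(281) = 12.24

12.24 dB


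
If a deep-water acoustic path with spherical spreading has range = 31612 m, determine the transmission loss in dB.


TL = 20*log10(31612) = 90.0

90.0 dB


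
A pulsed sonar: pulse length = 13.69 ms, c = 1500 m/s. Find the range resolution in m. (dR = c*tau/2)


10.2675 m


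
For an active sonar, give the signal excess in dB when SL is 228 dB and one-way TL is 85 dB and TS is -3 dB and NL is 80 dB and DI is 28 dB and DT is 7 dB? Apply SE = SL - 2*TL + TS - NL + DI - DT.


SE = SL - 2*TL + TS - NL + DI - DT = 228 - 2*85 + (-3) - 80 + 28 - 7 = -4

-4 dB


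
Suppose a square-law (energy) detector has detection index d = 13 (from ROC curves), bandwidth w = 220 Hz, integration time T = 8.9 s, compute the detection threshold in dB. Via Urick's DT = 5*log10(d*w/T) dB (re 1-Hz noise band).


DT = 5*log10(d*w/T) = 5*log10(13 * 220 / 8.9) = 5*log10(321.35) = 12.53

12.53 dB


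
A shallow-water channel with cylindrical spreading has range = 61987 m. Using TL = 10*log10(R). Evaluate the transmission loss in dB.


TL = 10*log10(61987) = 47.92

47.92 dB


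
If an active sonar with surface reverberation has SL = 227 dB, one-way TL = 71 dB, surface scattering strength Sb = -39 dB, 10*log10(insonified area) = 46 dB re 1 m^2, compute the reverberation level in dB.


92 dB


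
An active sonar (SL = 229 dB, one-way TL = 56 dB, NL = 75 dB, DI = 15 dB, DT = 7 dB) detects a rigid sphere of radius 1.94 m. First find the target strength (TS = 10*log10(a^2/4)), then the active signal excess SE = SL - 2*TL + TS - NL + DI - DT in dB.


Step 1: TS = 10*log10(1.94^2/4) = -0.26 dB
Step 2: SE = SL - 2*TL + TS - NL + DI - DT = 229 - 2*56 + (-0.26) - 75 + 15 - 7 = 49.74

49.74 dB


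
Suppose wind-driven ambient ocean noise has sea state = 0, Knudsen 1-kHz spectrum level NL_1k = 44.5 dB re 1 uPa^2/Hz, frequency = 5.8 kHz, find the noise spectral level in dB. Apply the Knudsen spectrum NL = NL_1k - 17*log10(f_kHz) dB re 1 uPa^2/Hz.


NL = NL_1k - 17*log10(f_kHz) = 44.5 - 17*log10(5.8) = 44.5 - (12.98) = 31.52

31.52 dB


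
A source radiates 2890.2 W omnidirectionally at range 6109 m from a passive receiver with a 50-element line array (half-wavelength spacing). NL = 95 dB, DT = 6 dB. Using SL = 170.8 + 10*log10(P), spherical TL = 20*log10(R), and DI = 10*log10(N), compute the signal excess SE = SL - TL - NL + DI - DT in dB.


Step 1: SL = 170.8 + 10*log10(2890.2) = 205.41 dB
Step 2: TL = 20*log10(6109) = 75.72 dB
Step 3: DI = 10*log10(50) = 16.99 dB
Step 4: SE = SL - TL - NL + DI - DT = 205.41 - 75.72 - 95 + 16.99 - 6 = 45.68

45.68 dB


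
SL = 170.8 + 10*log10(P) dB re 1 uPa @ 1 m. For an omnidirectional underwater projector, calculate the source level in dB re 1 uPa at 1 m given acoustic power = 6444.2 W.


208.89 dB


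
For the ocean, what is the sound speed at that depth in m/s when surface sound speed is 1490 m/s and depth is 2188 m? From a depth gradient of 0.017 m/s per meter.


c = 1490 + 0.017 * 2188 = 1527.196

1527.196 m/s


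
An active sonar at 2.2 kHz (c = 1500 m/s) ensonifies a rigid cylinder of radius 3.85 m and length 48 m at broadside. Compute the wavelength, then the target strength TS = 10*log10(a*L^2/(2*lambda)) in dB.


Step 1: lambda = c/f = 1500/2200 = 0.68182 m
Step 2: TS = 10*log10(a*L^2/(2*lambda)) = 10*log10(3.85*48^2/(2*0.68182)) = 38.13

38.13 dB


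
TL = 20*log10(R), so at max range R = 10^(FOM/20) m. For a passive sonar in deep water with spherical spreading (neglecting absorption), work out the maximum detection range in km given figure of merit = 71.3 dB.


3.67 km


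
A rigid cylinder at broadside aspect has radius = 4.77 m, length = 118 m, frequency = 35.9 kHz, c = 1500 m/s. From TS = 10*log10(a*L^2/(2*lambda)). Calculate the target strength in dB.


lambda = 1500/35900 = 0.04178 m
TS = 10*log10(4.77*118^2/(2*0.04178)) = 59.0

59.0 dB


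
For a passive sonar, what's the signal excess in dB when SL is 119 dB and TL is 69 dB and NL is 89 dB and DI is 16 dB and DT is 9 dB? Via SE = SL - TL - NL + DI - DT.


SE = SL - TL - NL + DI - DT = 119 - 69 - 89 + 16 - 9 = -32

-32 dB


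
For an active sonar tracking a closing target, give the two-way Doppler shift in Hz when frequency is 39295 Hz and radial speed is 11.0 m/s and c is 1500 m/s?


fd = 2*f*v/c = 2 * 39295 * 11.0 / 1500 = 576.33

576.33 Hz


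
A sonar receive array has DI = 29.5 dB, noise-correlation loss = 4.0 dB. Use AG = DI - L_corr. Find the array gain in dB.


AG = DI - L_corr = 29.5 - 4.0 = 25.5

25.5 dB


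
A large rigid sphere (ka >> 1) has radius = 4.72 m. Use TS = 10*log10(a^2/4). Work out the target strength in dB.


TS = 10*log10(4.72^2 / 4) = 10*log10(5.5696) = 7.46

7.46 dB


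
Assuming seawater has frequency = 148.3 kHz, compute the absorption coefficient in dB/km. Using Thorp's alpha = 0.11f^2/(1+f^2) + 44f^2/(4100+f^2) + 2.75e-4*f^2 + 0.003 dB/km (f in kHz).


f^2 = 21992.89
alpha = 0.11*21992.89/(1+21992.89) + 44*21992.89/(4100+21992.89) + 2.75e-4*21992.89 + 0.003 = 43.247

43.247 dB/km


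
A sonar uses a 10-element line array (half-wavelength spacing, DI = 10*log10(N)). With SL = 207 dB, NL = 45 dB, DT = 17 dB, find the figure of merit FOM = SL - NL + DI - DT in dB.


155.0 dB


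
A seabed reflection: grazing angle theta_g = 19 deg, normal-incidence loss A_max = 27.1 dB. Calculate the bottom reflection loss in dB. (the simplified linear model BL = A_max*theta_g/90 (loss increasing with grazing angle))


BL = A_max * theta_g / 90 = 27.1 * 19 / 90 = 5.72

5.72 dB


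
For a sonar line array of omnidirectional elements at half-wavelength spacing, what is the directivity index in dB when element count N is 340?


DI = 10*log10(340) = 25.31

25.31 dB


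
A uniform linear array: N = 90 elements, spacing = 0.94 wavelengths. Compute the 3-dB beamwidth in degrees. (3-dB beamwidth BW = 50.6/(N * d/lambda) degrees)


BW = 50.6 / (90 * 0.94) = 50.6 / 84.6 = 0.6

0.6 deg


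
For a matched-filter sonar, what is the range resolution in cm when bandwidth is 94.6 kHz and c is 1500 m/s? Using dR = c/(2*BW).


dR = c/(2*BW) = 1500 / (2 * 94.6e3) = 0.0079 m = 0.79 cm

0.79 cm


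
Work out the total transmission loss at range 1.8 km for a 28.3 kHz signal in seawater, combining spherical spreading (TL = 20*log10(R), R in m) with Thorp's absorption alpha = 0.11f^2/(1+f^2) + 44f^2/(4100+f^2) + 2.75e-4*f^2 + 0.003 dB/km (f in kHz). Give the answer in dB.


Step 1 (Thorp): alpha = 0.11*800.89/(1+800.89) + 44*800.89/(4100+800.89) + 2.75e-4*800.89 + 0.003 = 7.5235 dB/km
Step 2: TL_spread = 20*log10(1800) = 65.11 dB
Step 3: TL_abs = alpha*R = 7.5235 * 1.8 = 13.54 dB
Step 4: TL_total = 65.11 + 13.54 = 78.65

78.65 dB


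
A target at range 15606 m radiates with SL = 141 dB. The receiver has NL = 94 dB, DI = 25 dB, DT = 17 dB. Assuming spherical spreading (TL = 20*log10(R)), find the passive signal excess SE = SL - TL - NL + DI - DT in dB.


Step 1: TL = 20*log10(15606) = 83.87 dB
Step 2: SE = 141 - 83.87 - 94 + 25 - 17 = -28.87

-28.87 dB


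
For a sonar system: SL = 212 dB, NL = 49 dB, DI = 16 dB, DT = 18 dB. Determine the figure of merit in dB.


FOM = SL - NL + DI - DT = 212 - 49 + 16 - 18 = 161

161 dB


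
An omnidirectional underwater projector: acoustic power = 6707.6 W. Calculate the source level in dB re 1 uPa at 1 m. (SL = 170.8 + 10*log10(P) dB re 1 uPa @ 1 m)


SL = 170.8 + 10*log10(6707.6) = 170.8 + 38.27 = 209.07

209.07 dB


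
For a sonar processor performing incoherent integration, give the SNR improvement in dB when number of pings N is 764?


Gain = 5*log10(764) = 14.42

14.42 dB


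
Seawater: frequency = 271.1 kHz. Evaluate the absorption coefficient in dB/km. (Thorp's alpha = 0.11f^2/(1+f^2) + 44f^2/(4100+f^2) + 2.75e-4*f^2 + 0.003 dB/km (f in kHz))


61.999 dB/km


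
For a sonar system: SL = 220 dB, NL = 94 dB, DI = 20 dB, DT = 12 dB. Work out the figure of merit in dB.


134 dB


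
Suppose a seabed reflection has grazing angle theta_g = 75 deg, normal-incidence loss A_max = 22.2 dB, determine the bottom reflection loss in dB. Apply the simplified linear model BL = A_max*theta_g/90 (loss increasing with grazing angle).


BL = A_max * theta_g / 90 = 22.2 * 75 / 90 = 18.5

18.5 dB


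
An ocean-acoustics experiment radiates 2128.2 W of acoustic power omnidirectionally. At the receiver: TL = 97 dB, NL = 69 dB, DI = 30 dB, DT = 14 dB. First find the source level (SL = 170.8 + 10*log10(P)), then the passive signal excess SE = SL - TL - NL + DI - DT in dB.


Step 1: SL = 170.8 + 10*log10(2128.2) = 204.08 dB
Step 2: SE = SL - TL - NL + DI - DT = 204.08 - 97 - 69 + 30 - 14 = 54.08

54.08 dB


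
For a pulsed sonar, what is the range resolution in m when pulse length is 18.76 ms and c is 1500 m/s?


dR = c*tau/2 = 1500 * 18.76e-3 / 2 = 14.07

14.07 m


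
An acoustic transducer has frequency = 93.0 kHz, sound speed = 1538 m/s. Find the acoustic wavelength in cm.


1.65 cm


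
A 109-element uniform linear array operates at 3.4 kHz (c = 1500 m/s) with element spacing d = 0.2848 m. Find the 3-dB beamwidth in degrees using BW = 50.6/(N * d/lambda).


Step 1: lambda = 1500/3400 = 0.44118 m
Step 2: d/lambda = 0.2848/0.44118 = 0.6455
Step 3: BW = 50.6/(N * d/lambda) = 50.6/(109 * 0.6455) = 0.72

0.72 deg


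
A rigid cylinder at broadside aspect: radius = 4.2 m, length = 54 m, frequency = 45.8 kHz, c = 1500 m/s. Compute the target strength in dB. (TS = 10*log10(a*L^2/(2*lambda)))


52.72 dB


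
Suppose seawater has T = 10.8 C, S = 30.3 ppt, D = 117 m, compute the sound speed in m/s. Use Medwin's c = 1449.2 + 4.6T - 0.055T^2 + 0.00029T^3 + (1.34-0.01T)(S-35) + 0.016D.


1488.91 m/s


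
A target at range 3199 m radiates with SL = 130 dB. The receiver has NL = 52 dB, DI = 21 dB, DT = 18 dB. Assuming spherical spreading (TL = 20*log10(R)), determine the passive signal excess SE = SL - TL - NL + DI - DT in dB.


10.9 dB


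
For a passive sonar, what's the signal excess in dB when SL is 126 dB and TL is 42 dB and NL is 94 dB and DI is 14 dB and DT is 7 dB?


SE = SL - TL - NL + DI - DT = 126 - 42 - 94 + 14 - 7 = -3

-3 dB


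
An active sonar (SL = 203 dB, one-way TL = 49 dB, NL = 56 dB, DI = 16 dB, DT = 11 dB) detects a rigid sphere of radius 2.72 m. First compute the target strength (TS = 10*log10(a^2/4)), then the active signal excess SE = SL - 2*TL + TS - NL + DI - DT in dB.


Step 1: TS = 10*log10(2.72^2/4) = 2.67 dB
Step 2: SE = SL - 2*TL + TS - NL + DI - DT = 203 - 2*49 + (2.67) - 56 + 16 - 11 = 56.67

56.67 dB


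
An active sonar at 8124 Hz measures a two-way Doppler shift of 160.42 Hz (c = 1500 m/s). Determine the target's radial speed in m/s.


From fd = 2*f*v/c, v = c*fd/(2*f) = 1500 * 160.42 / (2*8124) = 14.81

14.81 m/s


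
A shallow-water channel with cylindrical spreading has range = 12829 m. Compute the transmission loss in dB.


TL = 10*log10(12829) = 41.08

41.08 dB


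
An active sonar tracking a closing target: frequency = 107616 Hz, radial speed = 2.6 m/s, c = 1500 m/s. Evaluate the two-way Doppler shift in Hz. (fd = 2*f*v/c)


fd = 2*f*v/c = 2 * 107616 * 2.6 / 1500 = 373.07

373.07 Hz


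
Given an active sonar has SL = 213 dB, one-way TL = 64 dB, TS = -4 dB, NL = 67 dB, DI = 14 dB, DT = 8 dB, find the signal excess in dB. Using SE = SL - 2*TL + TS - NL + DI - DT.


SE = SL - 2*TL + TS - NL + DI - DT = 213 - 2*64 + (-4) - 67 + 14 - 8 = 20

20 dB


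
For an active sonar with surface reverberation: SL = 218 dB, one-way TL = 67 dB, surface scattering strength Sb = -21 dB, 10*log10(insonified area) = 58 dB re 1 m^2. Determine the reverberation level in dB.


RL = SL - 2*TL + Sb + 10*log10(A) = 218 - 2*67 + (-21) + 58 = 121

121 dB


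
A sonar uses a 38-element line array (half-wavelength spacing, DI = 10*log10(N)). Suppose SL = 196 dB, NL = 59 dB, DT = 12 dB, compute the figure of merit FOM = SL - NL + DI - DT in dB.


Step 1: DI = 10*log10(38) = 15.8 dB
Step 2: FOM = SL - NL + DI - DT = 196 - 59 + 15.8 - 12 = 140.8

140.8 dB


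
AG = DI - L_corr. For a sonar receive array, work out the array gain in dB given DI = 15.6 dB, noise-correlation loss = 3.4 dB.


12.2 dB


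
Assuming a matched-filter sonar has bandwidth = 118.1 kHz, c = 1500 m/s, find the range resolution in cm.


dR = c/(2*BW) = 1500 / (2 * 118.1e3) = 0.0064 m = 0.64 cm

0.64 cm


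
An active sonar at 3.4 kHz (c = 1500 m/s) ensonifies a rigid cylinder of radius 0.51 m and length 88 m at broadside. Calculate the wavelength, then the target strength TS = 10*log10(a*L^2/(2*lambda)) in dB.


Step 1: lambda = c/f = 1500/3400 = 0.44118 m
Step 2: TS = 10*log10(a*L^2/(2*lambda)) = 10*log10(0.51*88^2/(2*0.44118)) = 36.51

36.51 dB


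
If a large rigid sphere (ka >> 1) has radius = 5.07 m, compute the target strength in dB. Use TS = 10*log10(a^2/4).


TS = 10*log10(5.07^2 / 4) = 10*log10(6.426225) = 8.08

8.08 dB


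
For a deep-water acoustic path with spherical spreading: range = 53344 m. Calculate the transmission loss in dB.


TL = 20*log10(53344) = 94.54

94.54 dB


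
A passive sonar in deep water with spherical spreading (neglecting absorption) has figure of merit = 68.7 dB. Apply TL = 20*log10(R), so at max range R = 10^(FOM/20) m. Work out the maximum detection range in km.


At max range FOM = TL, so 20*log10(R) = 68.7
R = 10^(68.7/20) = 2722.7 m = 2.72 km

2.72 km


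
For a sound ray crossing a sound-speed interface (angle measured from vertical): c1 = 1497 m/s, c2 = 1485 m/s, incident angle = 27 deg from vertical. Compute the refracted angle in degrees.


sin(theta2) = (c2/c1)*sin(theta1) = (1485/1497)*sin(27 deg) = 0.45035
theta2 = arcsin(0.45035) = 26.77

26.77 deg


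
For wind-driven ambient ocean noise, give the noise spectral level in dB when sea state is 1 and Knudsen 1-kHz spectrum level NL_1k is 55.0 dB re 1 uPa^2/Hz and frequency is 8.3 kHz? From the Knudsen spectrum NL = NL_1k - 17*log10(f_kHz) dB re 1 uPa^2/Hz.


39.38 dB


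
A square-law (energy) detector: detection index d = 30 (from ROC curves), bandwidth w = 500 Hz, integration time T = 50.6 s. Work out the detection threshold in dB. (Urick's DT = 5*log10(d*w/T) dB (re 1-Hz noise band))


DT = 5*log10(d*w/T) = 5*log10(30 * 500 / 50.6) = 5*log10(296.44) = 12.36

12.36 dB


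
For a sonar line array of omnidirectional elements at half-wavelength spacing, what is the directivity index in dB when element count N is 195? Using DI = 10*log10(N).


DI = 10*log10(195) = 22.9

22.9 dB


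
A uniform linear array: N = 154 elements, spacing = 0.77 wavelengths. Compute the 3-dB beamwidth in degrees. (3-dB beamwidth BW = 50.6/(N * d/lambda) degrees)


BW = 50.6 / (154 * 0.77) = 50.6 / 118.58 = 0.43

0.43 deg


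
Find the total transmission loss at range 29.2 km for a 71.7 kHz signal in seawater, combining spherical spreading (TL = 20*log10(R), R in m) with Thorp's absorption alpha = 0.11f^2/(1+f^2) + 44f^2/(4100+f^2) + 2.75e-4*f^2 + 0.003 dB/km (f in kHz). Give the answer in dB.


848.65 dB


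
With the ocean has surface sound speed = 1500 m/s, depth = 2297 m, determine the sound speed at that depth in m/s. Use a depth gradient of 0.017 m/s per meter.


c = 1500 + 0.017 * 2297 = 1539.049

1539.049 m/s


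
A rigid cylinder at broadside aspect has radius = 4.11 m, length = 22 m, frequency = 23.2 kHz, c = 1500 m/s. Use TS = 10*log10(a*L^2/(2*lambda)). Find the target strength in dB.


41.87 dB


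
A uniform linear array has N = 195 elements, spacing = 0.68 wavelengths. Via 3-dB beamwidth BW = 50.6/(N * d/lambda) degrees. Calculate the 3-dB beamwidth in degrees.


BW = 50.6 / (195 * 0.68) = 50.6 / 132.6 = 0.38

0.38 deg


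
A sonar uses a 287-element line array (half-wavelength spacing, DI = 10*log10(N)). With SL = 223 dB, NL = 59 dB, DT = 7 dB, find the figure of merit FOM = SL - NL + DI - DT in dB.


Step 1: DI = 10*log10(287) = 24.58 dB
Step 2: FOM = SL - NL + DI - DT = 223 - 59 + 24.58 - 7 = 181.58

181.58 dB


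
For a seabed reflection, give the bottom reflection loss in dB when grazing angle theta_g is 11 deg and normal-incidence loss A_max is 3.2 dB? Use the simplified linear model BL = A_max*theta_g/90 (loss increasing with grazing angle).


BL = A_max * theta_g / 90 = 3.2 * 11 / 90 = 0.39

0.39 dB


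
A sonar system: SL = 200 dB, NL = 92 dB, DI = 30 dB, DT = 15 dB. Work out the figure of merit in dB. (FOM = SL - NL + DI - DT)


123 dB


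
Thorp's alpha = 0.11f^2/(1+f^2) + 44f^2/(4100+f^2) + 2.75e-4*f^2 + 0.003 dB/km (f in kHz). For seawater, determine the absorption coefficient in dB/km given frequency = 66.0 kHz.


f^2 = 4356.0
alpha = 0.11*4356.0/(1+4356.0) + 44*4356.0/(4100+4356.0) + 2.75e-4*4356.0 + 0.003 = 23.977

23.977 dB/km


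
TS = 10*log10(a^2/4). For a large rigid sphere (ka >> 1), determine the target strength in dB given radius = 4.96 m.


TS = 10*log10(4.96^2 / 4) = 10*log10(6.1504) = 7.89

7.89 dB


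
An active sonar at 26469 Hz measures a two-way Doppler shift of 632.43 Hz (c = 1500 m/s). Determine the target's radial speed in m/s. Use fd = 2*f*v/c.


17.92 m/s


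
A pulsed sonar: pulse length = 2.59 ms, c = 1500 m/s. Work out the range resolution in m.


dR = c*tau/2 = 1500 * 2.59e-3 / 2 = 1.9425

1.9425 m


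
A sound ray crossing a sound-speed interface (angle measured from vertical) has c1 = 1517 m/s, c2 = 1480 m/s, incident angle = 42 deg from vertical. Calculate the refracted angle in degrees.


40.75 deg


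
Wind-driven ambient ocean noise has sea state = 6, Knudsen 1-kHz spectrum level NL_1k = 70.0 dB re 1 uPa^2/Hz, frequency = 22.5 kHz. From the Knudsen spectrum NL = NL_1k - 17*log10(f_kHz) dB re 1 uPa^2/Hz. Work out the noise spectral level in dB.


47.01 dB


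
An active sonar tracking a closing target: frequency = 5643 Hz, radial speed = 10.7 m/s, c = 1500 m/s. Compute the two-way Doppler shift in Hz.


fd = 2*f*v/c = 2 * 5643 * 10.7 / 1500 = 80.51

80.51 Hz


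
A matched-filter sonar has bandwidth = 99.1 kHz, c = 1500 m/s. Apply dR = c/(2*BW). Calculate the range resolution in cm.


dR = c/(2*BW) = 1500 / (2 * 99.1e3) = 0.0076 m = 0.76 cm

0.76 cm


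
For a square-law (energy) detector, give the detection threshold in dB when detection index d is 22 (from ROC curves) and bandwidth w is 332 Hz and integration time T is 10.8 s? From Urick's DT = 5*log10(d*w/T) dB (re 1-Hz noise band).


DT = 5*log10(d*w/T) = 5*log10(22 * 332 / 10.8) = 5*log10(676.3) = 14.15

14.15 dB


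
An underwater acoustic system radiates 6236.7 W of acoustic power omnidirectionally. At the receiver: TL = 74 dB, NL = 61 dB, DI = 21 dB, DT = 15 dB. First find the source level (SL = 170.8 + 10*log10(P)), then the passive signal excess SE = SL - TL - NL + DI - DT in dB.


Step 1: SL = 170.8 + 10*log10(6236.7) = 208.75 dB
Step 2: SE = SL - TL - NL + DI - DT = 208.75 - 74 - 61 + 21 - 15 = 79.75

79.75 dB


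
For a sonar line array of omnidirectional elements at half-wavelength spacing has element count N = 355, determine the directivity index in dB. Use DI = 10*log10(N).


DI = 10*log10(355) = 25.5

25.5 dB


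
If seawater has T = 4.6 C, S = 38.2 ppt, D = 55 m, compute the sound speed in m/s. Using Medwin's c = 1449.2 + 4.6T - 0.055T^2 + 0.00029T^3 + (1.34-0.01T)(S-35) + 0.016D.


1474.25 m/s


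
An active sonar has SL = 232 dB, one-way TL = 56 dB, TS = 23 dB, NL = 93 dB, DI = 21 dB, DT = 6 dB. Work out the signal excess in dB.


SE = SL - 2*TL + TS - NL + DI - DT = 232 - 2*56 + (23) - 93 + 21 - 6 = 65

65 dB


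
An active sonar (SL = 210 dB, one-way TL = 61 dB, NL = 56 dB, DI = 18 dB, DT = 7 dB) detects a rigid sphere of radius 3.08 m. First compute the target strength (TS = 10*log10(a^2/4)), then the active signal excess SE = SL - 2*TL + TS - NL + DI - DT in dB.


Step 1: TS = 10*log10(3.08^2/4) = 3.75 dB
Step 2: SE = SL - 2*TL + TS - NL + DI - DT = 210 - 2*61 + (3.75) - 56 + 18 - 7 = 46.75

46.75 dB


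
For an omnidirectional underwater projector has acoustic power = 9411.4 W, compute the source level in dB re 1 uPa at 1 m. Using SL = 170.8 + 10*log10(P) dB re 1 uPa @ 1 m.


SL = 170.8 + 10*log10(9411.4) = 170.8 + 39.74 = 210.54

210.54 dB


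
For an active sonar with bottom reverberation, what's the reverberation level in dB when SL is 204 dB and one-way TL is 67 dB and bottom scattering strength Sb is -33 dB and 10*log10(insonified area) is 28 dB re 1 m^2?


RL = SL - 2*TL + Sb + 10*log10(A) = 204 - 2*67 + (-33) + 28 = 65

65 dB


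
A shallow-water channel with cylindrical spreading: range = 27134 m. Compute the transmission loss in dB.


TL = 10*log10(27134) = 44.34

44.34 dB


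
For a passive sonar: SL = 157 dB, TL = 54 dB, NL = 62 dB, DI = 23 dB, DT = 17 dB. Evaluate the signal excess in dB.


47 dB


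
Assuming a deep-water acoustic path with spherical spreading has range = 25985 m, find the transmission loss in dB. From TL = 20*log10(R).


TL = 20*log10(25985) = 88.29

88.29 dB


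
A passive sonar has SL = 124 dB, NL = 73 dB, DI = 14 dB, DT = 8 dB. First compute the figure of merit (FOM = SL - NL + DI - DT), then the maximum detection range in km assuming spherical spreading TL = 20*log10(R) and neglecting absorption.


Step 1: FOM = SL - NL + DI - DT = 124 - 73 + 14 - 8 = 57 dB
Step 2: at max range FOM = TL = 20*log10(R), so R = 10^(57/20) = 707.95 m = 0.71 km

0.71 km


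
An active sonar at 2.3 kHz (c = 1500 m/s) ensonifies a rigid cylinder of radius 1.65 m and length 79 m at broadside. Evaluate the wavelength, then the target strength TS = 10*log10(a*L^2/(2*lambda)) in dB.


Step 1: lambda = c/f = 1500/2300 = 0.65217 m
Step 2: TS = 10*log10(a*L^2/(2*lambda)) = 10*log10(1.65*79^2/(2*0.65217)) = 38.97

38.97 dB


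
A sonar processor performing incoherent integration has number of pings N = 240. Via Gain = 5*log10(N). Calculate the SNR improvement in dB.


11.9 dB


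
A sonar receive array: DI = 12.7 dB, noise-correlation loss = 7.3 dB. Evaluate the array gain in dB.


AG = DI - L_corr = 12.7 - 7.3 = 5.4

5.4 dB


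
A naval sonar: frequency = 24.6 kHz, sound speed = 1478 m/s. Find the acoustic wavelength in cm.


lambda = c/f = 1478 / 24600 = 0.0601 m = 6.01 cm

6.01 cm


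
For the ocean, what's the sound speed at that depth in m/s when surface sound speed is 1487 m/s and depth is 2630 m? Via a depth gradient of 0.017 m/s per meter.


c = 1487 + 0.017 * 2630 = 1531.71

1531.71 m/s


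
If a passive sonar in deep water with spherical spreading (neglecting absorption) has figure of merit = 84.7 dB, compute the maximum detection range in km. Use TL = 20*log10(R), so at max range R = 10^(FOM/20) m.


17.18 km


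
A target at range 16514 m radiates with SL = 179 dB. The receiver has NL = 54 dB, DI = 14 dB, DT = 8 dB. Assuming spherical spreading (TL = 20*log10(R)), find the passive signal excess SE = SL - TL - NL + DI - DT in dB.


Step 1: TL = 20*log10(16514) = 84.36 dB
Step 2: SE = 179 - 84.36 - 54 + 14 - 8 = 46.64

46.64 dB


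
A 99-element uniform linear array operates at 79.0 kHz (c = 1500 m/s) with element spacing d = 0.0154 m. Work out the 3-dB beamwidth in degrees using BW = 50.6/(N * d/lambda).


0.63 deg


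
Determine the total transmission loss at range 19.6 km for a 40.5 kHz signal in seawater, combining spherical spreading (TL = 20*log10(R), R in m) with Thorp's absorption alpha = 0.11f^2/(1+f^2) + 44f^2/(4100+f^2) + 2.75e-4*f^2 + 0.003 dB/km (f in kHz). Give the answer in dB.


343.33 dB


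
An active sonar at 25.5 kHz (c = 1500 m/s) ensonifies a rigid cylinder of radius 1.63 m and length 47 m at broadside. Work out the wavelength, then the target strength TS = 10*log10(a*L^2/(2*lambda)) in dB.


Step 1: lambda = c/f = 1500/25500 = 0.05882 m
Step 2: TS = 10*log10(a*L^2/(2*lambda)) = 10*log10(1.63*47^2/(2*0.05882)) = 44.86

44.86 dB


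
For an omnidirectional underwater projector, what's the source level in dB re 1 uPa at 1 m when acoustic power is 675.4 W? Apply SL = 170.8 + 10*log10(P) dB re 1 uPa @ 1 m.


SL = 170.8 + 10*log10(675.4) = 170.8 + 28.3 = 199.1

199.1 dB


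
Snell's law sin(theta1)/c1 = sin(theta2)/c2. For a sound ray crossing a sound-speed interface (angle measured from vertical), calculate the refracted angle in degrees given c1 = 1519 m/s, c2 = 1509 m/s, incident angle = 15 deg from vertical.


sin(theta2) = (c2/c1)*sin(theta1) = (1509/1519)*sin(15 deg) = 0.25712
theta2 = arcsin(0.25712) = 14.9

14.9 deg


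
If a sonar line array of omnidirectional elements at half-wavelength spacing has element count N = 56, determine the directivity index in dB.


DI = 10*log10(56) = 17.48

17.48 dB


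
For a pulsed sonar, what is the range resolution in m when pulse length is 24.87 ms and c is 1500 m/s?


dR = c*tau/2 = 1500 * 24.87e-3 / 2 = 18.6525

18.6525 m


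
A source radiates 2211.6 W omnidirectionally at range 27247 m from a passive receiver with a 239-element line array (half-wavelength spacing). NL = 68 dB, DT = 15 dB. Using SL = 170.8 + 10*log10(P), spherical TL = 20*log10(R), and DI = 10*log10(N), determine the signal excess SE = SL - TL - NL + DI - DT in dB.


Step 1: SL = 170.8 + 10*log10(2211.6) = 204.25 dB
Step 2: TL = 20*log10(27247) = 88.71 dB
Step 3: DI = 10*log10(239) = 23.78 dB
Step 4: SE = SL - TL - NL + DI - DT = 204.25 - 88.71 - 68 + 23.78 - 15 = 56.32

56.32 dB


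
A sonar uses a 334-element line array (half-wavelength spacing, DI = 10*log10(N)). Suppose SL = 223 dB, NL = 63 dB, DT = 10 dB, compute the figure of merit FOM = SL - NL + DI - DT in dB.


Step 1: DI = 10*log10(334) = 25.24 dB
Step 2: FOM = SL - NL + DI - DT = 223 - 63 + 25.24 - 10 = 175.24

175.24 dB


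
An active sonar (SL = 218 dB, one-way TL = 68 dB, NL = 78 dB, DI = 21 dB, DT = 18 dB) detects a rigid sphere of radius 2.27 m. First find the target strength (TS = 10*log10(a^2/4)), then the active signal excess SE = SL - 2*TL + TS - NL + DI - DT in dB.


Step 1: TS = 10*log10(2.27^2/4) = 1.1 dB
Step 2: SE = SL - 2*TL + TS - NL + DI - DT = 218 - 2*68 + (1.1) - 78 + 21 - 18 = 8.1

8.1 dB
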